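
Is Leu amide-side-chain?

The amide-side-chain residues are Asn (N) and Gln (Q).
Leucine is not in this group.

No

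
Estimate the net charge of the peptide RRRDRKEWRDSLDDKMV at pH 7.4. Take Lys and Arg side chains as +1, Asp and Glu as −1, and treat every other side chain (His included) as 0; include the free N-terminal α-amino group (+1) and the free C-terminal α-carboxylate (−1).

+2

Positive (K, R): R1, R2, R3, R5, K6, R9, K15 → +7.
Negative (D, E): D4, E7, D10, D13, D14 → −5.
The N-terminus (+1) and C-terminus (−1) cancel.
Net charge = (+7) + (−5) = +2.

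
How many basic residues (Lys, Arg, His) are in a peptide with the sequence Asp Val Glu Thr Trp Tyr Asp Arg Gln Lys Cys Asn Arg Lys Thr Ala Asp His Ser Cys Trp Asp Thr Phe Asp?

5

Matching residues: Arg8, Lys10, Arg13, Lys14, His18.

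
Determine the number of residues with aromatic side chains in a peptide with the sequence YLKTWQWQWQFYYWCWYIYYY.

The aromatic amino acids are Phe (F, benzyl), Trp (W, indole), and Tyr (Y, phenol).
Matching residues: Y1, W5, W7, W9, F11, Y12, Y13, W14, W16, Y17, Y19, Y20, Y21.

13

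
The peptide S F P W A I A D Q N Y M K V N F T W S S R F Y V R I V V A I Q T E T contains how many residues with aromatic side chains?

F, W, and Y each carry an aromatic ring on the side chain.
Matching residues: F2, W4, Y11, F16, W18, F22, Y23.

7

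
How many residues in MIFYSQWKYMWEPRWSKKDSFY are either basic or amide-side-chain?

Basic: H, K, R. Amide-side-chain: N, Q.
Basic residues here: K8, R14, K17, K18 (4).
Amide-side-chain residues here: Q6 (1).
The two groups share no amino acid, so total = 4 + 1 = 5.

5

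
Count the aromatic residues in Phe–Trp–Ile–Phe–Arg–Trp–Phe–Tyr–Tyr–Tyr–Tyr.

9

F, W, and Y each carry an aromatic ring on the side chain.
Matching residues: Phe1, Trp2, Phe4, Trp6, Phe7, Tyr8, Tyr9, Tyr10, Tyr11.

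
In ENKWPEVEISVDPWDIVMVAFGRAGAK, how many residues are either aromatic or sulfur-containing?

Aromatic: F, W, Y. Sulfur-containing: C, M.
Aromatic residues here: W4, W14, F21 (3).
Sulfur-containing residues here: M18 (1).
The two groups share no amino acid, so total = 3 + 1 = 4.

4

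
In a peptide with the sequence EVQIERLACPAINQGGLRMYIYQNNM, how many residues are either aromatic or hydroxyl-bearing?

Aromatic: F, W, Y. Hydroxyl-bearing: S, T, Y.
Aromatic residues here: Y20, Y22 (2).
Hydroxyl-bearing residues here: Y20, Y22 (2).
Y is in both groups, so the 2 Y residues must not be double-counted.
Total = 2 + 2 − 2 = 2.

2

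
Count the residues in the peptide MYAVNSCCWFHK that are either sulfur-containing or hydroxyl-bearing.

5

Sulfur-containing: C, M. Hydroxyl-bearing: S, T, Y.
Sulfur-containing residues here: M1, C7, C8 (3).
Hydroxyl-bearing residues here: Y2, S6 (2).
The two groups share no amino acid, so total = 3 + 2 = 5.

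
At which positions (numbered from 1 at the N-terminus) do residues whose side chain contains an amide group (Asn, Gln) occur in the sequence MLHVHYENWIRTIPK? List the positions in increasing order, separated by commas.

Matching residues: N8.

8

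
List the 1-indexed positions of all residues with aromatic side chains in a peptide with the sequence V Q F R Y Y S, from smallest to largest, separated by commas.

The aromatic amino acids are Phe (F, benzyl), Trp (W, indole), and Tyr (Y, phenol).
Matching residues: F3, Y5, Y6.

3, 5, 6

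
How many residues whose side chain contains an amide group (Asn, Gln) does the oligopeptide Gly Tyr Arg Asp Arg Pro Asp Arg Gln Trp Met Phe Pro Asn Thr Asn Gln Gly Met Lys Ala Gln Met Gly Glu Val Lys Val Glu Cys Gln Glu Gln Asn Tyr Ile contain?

8

Matching residues: Gln9, Asn14, Asn16, Gln17, Gln22, Gln31, Gln33, Asn34.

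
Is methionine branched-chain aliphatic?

No

V, L, and I make up the branched-chain aliphatic group.
Methionine is not in this group.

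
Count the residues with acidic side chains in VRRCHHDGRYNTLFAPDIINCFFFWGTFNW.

Only D (aspartate) and E (glutamate) carry a side-chain carboxylic acid.
Matching residues: D7, D17.

2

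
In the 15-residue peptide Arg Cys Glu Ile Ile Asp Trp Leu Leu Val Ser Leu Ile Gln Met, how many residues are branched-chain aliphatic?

Valine (V), leucine (L), and isoleucine (I) are the branched-chain amino acids.
Matching residues: Ile4, Ile5, Leu8, Leu9, Val10, Leu12, Ile13.

7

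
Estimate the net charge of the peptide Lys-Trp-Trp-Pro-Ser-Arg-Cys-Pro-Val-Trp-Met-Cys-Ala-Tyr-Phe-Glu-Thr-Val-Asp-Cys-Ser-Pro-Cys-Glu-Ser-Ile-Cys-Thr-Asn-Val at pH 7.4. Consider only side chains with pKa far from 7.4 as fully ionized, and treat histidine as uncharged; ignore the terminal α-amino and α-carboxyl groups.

-1

Near pH 7.4, K and R contribute +1 each, D and E contribute −1 each, and every other side chain (His included, as stated) is uncharged.
Positive (K, R): Lys1, Arg6 → +2.
Negative (D, E): Glu16, Asp19, Glu24 → −3.
Net charge = (+2) + (−3) = −1.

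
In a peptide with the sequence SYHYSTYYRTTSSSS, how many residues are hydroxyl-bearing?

13

The –OH-bearing residues are Ser, Thr (aliphatic alcohols), and Tyr (phenol).
Matching residues: S1, Y2, Y4, S5, T6, Y7, Y8, T10, T11, S12, S13, S14, S15.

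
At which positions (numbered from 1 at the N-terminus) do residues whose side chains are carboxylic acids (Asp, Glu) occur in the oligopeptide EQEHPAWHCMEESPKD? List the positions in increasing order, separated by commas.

1, 3, 11, 12, 16

Matching residues: E1, E3, E11, E12, D16.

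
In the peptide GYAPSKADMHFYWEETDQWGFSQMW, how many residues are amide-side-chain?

2

The amide-side-chain residues are Asn (N) and Gln (Q).
Matching residues: Q18, Q23.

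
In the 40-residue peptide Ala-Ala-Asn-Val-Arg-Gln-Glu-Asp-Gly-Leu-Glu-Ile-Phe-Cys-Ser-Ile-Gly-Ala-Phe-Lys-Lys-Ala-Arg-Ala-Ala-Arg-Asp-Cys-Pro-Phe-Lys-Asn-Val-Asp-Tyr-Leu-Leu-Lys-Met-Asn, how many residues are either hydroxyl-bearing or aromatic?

Hydroxyl-bearing: S, T, Y. Aromatic: F, W, Y.
Hydroxyl-bearing residues here: Ser15, Tyr35 (2).
Aromatic residues here: Phe13, Phe19, Phe30, Tyr35 (4).
Y is in both groups, so the 1 Y residue must not be double-counted.
Total = 2 + 4 − 1 = 5.

5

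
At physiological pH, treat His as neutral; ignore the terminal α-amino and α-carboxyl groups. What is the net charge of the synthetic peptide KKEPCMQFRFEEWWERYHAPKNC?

+1

At pH ~7.4 the Lys and Arg side chains are protonated (+1), the Asp and Glu side chains are deprotonated (−1), and with His taken as neutral all other side chains carry no charge.
Positive (K, R): K1, K2, R9, R16, K21 → +5.
Negative (D, E): E3, E11, E12, E15 → −4.
Net charge = (+5) + (−4) = +1.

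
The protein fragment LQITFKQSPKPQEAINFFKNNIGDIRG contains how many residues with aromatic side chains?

F, W, and Y each carry an aromatic ring on the side chain.
Matching residues: F5, F17, F18.

3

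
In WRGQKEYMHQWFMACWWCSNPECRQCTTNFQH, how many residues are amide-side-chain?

Only N (asparagine) and Q (glutamine) carry a side-chain carboxamide.
Matching residues: Q4, Q10, N20, Q25, N29, Q31.

6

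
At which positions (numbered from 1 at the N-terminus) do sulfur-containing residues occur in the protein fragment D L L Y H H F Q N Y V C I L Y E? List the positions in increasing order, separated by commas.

Cysteine (C, thiol) and methionine (M, thioether) are the two sulfur-containing amino acids.
Matching residues: C12.

12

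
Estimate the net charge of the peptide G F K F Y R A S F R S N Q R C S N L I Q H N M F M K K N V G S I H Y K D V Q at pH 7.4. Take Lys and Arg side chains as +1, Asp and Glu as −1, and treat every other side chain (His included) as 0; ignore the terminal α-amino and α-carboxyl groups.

+6

Positive (K, R): K3, R6, R10, R14, K26, K27, K35 → +7.
Negative (D, E): D36 → −1.
Net charge = (+7) + (−1) = +6.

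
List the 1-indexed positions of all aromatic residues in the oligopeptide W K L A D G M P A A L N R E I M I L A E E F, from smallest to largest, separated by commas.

F, W, and Y each carry an aromatic ring on the side chain.
Matching residues: W1, F22.

1, 22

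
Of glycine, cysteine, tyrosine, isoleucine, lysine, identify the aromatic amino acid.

tyrosine

The aromatic amino acids are Phe (F, benzyl), Trp (W, indole), and Tyr (Y, phenol).
Of the listed options, only tyrosine belongs to this group.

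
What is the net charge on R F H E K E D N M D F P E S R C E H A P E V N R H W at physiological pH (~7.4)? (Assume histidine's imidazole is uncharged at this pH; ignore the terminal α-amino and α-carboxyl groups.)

Near pH 7.4, K and R contribute +1 each, D and E contribute −1 each, and every other side chain (His included, as stated) is uncharged.
Positive (K, R): R1, K5, R15, R24 → +4.
Negative (D, E): E4, E6, D7, D10, E13, E17, E21 → −7.
Net charge = (+4) + (−7) = −3.

-3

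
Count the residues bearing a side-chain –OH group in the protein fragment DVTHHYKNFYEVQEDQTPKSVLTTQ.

The –OH-bearing residues are Ser, Thr (aliphatic alcohols), and Tyr (phenol).
Matching residues: T3, Y6, Y10, T17, S20, T23, T24.

7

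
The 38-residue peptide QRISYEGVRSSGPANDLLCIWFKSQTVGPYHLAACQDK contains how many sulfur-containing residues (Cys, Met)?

2

Matching residues: C19, C35.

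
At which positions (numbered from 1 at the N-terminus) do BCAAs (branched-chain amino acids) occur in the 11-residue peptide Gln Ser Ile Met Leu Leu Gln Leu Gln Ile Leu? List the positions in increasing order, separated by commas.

3, 5, 6, 8, 10, 11

V, L, and I make up the branched-chain aliphatic group.
Matching residues: Ile3, Leu5, Leu6, Leu8, Ile10, Leu11.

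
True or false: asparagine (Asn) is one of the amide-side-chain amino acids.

The amide-side-chain residues are Asn (N) and Gln (Q).
Asparagine is in this group.

True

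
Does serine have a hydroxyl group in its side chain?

Yes

The –OH-bearing residues are Ser, Thr (aliphatic alcohols), and Tyr (phenol).
Serine is in this group.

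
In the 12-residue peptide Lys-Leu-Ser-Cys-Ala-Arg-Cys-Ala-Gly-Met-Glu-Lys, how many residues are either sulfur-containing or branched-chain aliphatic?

4

Sulfur-containing: C, M. Branched-chain aliphatic: I, L, V.
Sulfur-containing residues here: Cys4, Cys7, Met10 (3).
Branched-chain aliphatic residues here: Leu2 (1).
The two groups share no amino acid, so total = 3 + 1 = 4.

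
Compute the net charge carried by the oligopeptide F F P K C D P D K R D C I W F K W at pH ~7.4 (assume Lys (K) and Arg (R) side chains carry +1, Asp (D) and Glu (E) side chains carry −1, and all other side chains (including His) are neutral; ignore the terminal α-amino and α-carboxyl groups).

Positive (K, R): K4, K9, R10, K16 → +4.
Negative (D, E): D6, D8, D11 → −3.
Net charge = (+4) + (−3) = +1.

+1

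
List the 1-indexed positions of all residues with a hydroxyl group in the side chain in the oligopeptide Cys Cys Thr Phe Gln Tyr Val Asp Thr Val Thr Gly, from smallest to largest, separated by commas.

3, 6, 9, 11

The –OH-bearing residues are Ser, Thr (aliphatic alcohols), and Tyr (phenol).
Matching residues: Thr3, Tyr6, Thr9, Thr11.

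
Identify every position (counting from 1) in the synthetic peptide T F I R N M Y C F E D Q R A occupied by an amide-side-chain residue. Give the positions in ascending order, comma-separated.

Asparagine (N) and glutamine (Q) have uncharged amide side chains.
Matching residues: N5, Q12.

5, 12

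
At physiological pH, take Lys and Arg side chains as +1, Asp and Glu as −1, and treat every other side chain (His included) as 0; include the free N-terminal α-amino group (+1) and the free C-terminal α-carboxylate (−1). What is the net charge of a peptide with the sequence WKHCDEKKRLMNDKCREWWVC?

Positive (K, R): K2, K7, K8, R9, K14, R16 → +6.
Negative (D, E): D5, E6, D13, E17 → −4.
The N-terminus (+1) and C-terminus (−1) cancel.
Net charge = (+6) + (−4) = +2.

+2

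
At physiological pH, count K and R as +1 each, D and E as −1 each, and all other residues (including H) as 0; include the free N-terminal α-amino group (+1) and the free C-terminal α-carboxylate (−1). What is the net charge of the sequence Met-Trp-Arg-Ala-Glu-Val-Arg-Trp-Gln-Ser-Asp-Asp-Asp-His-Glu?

-3

Positive (K, R): Arg3, Arg7 → +2.
Negative (D, E): Glu5, Asp11, Asp12, Asp13, Glu15 → −5.
The N-terminus (+1) and C-terminus (−1) cancel.
Net charge = (+2) + (−5) = −3.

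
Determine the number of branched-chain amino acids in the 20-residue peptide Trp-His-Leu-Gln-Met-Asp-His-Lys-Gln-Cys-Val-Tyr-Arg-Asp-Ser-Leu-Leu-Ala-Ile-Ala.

5

V, L, and I make up the branched-chain aliphatic group.
Matching residues: Leu3, Val11, Leu16, Leu17, Ile19.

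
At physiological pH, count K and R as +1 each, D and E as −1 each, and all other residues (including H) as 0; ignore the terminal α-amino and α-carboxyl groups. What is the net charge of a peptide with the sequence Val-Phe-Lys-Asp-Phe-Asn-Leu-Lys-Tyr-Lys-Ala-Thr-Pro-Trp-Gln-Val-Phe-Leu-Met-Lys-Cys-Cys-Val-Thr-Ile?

+3

Positive (K, R): Lys3, Lys8, Lys10, Lys20 → +4.
Negative (D, E): Asp4 → −1.
Net charge = (+4) + (−1) = +3.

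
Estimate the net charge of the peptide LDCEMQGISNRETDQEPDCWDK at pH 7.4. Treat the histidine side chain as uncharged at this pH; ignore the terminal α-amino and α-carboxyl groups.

-5

At pH ~7.4 the Lys and Arg side chains are protonated (+1), the Asp and Glu side chains are deprotonated (−1), and with His taken as neutral all other side chains carry no charge.
Positive (K, R): R11, K22 → +2.
Negative (D, E): D2, E4, E12, D14, E16, D18, D21 → −7.
Net charge = (+2) + (−7) = −5.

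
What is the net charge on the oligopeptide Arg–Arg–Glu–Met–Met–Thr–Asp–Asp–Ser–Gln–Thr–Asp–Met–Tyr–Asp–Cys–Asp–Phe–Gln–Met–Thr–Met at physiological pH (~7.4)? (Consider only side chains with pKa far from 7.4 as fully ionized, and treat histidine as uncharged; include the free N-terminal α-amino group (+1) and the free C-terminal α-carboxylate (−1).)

-4

Near pH 7.4, K and R contribute +1 each, D and E contribute −1 each, and every other side chain (His included, as stated) is uncharged.
Positive (K, R): Arg1, Arg2 → +2.
Negative (D, E): Glu3, Asp7, Asp8, Asp12, Asp15, Asp17 → −6.
The N-terminus (+1) and C-terminus (−1) cancel.
Net charge = (+2) + (−6) = −4.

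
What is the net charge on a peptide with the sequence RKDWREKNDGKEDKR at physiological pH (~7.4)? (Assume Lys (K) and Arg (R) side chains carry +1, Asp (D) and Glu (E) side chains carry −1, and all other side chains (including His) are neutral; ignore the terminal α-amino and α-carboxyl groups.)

Positive (K, R): R1, K2, R5, K7, K11, K14, R15 → +7.
Negative (D, E): D3, E6, D9, E12, D13 → −5.
Net charge = (+7) + (−5) = +2.

+2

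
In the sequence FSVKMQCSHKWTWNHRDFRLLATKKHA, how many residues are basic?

The basic amino acids are Lys (K), Arg (R), and His (H).
Matching residues: K4, H9, K10, H15, R16, R19, K24, K25, H26.

9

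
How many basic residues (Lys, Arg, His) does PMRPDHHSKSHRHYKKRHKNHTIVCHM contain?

14

Matching residues: R3, H6, H7, K9, H11, R12, H13, K15, K16, R17, H18, K19, H21, H26.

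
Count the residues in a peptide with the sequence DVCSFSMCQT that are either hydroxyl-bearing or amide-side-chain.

4

Hydroxyl-bearing: S, T, Y. Amide-side-chain: N, Q.
Hydroxyl-bearing residues here: S4, S6, T10 (3).
Amide-side-chain residues here: Q9 (1).
The two groups share no amino acid, so total = 3 + 1 = 4.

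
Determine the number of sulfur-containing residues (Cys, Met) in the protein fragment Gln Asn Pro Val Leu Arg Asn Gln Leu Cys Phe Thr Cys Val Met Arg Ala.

3

Matching residues: Cys10, Cys13, Met15.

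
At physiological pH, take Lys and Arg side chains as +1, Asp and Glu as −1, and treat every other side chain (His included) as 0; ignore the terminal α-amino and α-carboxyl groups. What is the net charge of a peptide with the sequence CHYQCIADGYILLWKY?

0

Positive (K, R): K15 → +1.
Negative (D, E): D8 → −1.
Net charge = (+1) + (−1) = 0.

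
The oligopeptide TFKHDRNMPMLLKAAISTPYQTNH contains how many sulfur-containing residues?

The sulfur-bearing residues are cysteine (–SH) and methionine (–S–CH₃).
Matching residues: M8, M10.

2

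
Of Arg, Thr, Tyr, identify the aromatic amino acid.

F, W, and Y each carry an aromatic ring on the side chain.
Of the listed options, only Tyr belongs to this group.

Tyr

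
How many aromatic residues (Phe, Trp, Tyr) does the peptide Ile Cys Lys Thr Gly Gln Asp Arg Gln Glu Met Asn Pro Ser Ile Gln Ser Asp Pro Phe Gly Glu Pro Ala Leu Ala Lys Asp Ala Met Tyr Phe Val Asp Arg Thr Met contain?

3

Matching residues: Phe20, Tyr31, Phe32.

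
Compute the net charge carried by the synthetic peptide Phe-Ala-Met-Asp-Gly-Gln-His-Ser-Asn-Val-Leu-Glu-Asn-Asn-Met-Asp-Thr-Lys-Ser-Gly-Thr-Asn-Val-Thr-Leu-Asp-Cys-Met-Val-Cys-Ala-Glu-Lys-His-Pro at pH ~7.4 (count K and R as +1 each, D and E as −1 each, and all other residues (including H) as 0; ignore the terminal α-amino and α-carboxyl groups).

Positive (K, R): Lys18, Lys33 → +2.
Negative (D, E): Asp4, Glu12, Asp16, Asp26, Glu32 → −5.
Net charge = (+2) + (−5) = −3.

-3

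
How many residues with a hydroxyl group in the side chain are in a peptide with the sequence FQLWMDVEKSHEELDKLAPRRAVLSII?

The –OH-bearing residues are Ser, Thr (aliphatic alcohols), and Tyr (phenol).
Matching residues: S10, S25.

2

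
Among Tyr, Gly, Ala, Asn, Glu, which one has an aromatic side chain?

Tyr

The aromatic amino acids are Phe (F, benzyl), Trp (W, indole), and Tyr (Y, phenol).
Of the listed options, only Tyr belongs to this group.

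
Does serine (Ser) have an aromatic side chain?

The aromatic amino acids are Phe (F, benzyl), Trp (W, indole), and Tyr (Y, phenol).
Serine is not in this group.

No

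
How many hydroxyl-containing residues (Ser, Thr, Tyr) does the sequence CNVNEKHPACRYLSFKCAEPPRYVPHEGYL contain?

4

Matching residues: Y12, S14, Y23, Y29.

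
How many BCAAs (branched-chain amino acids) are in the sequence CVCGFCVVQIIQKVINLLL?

The BCAAs are Val, Leu, and Ile — aliphatic side chains with a branch point.
Matching residues: V2, V7, V8, I10, I11, V14, I15, L17, L18, L19.

10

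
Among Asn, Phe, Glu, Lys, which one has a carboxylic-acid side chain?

Glu

Only D (aspartate) and E (glutamate) carry a side-chain carboxylic acid.
Of the listed options, only Glu belongs to this group.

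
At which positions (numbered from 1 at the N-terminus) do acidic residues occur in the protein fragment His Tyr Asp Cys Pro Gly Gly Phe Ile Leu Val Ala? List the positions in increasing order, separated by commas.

Only D (aspartate) and E (glutamate) carry a side-chain carboxylic acid.
Matching residues: Asp3.

3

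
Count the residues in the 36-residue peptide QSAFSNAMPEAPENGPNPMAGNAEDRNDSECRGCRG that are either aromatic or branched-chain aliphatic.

Aromatic: F, W, Y. Branched-chain aliphatic: I, L, V.
Aromatic residues here: F4 (1).
Branched-chain aliphatic residues here: none (0).
The two groups share no amino acid, so total = 1 + 0 = 1.

1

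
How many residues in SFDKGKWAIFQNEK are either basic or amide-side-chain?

Basic: H, K, R. Amide-side-chain: N, Q.
Basic residues here: K4, K6, K14 (3).
Amide-side-chain residues here: Q11, N12 (2).
The two groups share no amino acid, so total = 3 + 2 = 5.

5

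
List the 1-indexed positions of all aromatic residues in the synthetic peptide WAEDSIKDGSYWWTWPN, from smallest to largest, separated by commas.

1, 11, 12, 13, 15

The aromatic amino acids are Phe (F, benzyl), Trp (W, indole), and Tyr (Y, phenol).
Matching residues: W1, Y11, W12, W13, W15.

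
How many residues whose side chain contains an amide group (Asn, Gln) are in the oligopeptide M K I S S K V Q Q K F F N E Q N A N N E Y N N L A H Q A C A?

Matching residues: Q8, Q9, N13, Q15, N16, N18, N19, N22, N23, Q27.

10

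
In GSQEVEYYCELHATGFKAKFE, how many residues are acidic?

Only D (aspartate) and E (glutamate) carry a side-chain carboxylic acid.
Matching residues: E4, E6, E10, E21.

4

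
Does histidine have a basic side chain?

Lysine (K), arginine (R), and histidine (H) have basic, nitrogen-containing side chains.
Histidine is in this group.

Yes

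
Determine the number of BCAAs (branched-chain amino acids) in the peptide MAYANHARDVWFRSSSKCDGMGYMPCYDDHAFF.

1

V, L, and I make up the branched-chain aliphatic group.
Matching residues: V10.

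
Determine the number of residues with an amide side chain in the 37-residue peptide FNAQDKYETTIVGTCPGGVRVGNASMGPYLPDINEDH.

4

The amide-side-chain residues are Asn (N) and Gln (Q).
Matching residues: N2, Q4, N23, N34.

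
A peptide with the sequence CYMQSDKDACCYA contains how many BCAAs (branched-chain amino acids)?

0

The BCAAs are Val, Leu, and Ile — aliphatic side chains with a branch point.
None of the 13 residues belong to this group.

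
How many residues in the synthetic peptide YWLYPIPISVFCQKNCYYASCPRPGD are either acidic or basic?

3

Acidic: D, E. Basic: H, K, R.
Acidic residues here: D26 (1).
Basic residues here: K14, R23 (2).
The two groups share no amino acid, so total = 1 + 2 = 3.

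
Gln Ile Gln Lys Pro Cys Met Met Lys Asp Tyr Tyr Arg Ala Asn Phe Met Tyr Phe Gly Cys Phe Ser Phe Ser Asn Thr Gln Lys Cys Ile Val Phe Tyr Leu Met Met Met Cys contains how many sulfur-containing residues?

Cysteine (C, thiol) and methionine (M, thioether) are the two sulfur-containing amino acids.
Matching residues: Cys6, Met7, Met8, Met17, Cys21, Cys30, Met36, Met37, Met38, Cys39.

10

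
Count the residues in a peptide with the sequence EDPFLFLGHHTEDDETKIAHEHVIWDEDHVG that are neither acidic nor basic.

Acidic: D, E. Basic: K, R, H. All other residues are neither.
Matching residues: P3, F4, L5, F6, L7, G8, T11, T16, I18, A19, V23, I24, W25, V30, G31.

15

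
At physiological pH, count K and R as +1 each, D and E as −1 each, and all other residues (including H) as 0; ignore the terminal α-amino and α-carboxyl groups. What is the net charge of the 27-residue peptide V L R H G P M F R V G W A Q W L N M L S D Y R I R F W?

Positive (K, R): R3, R9, R23, R25 → +4.
Negative (D, E): D21 → −1.
Net charge = (+4) + (−1) = +3.

+3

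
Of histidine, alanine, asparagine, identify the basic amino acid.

Lysine (K), arginine (R), and histidine (H) have basic, nitrogen-containing side chains.
Of the listed options, only histidine belongs to this group.

histidine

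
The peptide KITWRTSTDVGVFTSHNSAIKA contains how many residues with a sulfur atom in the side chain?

The sulfur-bearing residues are cysteine (–SH) and methionine (–S–CH₃).
None of the 22 residues belong to this group.

0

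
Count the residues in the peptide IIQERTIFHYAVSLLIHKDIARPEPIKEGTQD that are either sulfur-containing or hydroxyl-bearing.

Sulfur-containing: C, M. Hydroxyl-bearing: S, T, Y.
Sulfur-containing residues here: none (0).
Hydroxyl-bearing residues here: T6, Y10, S13, T30 (4).
The two groups share no amino acid, so total = 0 + 4 = 4.

4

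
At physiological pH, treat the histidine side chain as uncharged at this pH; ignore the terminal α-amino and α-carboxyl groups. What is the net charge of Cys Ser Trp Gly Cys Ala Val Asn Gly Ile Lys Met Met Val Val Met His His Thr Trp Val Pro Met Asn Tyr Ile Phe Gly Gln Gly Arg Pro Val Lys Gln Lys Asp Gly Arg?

+4

Near pH 7.4, K and R contribute +1 each, D and E contribute −1 each, and every other side chain (His included, as stated) is uncharged.
Positive (K, R): Lys11, Arg31, Lys34, Lys36, Arg39 → +5.
Negative (D, E): Asp37 → −1.
Net charge = (+5) + (−1) = +4.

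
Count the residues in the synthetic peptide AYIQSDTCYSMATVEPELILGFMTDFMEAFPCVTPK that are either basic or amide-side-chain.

Basic: H, K, R. Amide-side-chain: N, Q.
Basic residues here: K36 (1).
Amide-side-chain residues here: Q4 (1).
The two groups share no amino acid, so total = 1 + 1 = 2.

2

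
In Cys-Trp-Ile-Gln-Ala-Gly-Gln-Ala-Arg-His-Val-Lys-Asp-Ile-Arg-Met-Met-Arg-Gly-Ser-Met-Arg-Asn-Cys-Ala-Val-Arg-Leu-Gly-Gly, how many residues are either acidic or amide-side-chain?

4

Acidic: D, E. Amide-side-chain: N, Q.
Acidic residues here: Asp13 (1).
Amide-side-chain residues here: Gln4, Gln7, Asn23 (3).
The two groups share no amino acid, so total = 1 + 3 = 4.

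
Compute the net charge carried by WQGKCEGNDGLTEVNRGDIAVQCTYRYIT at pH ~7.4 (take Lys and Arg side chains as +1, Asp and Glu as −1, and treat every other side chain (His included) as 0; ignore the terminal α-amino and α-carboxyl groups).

-1

Positive (K, R): K4, R16, R26 → +3.
Negative (D, E): E6, D9, E13, D18 → −4.
Net charge = (+3) + (−4) = −1.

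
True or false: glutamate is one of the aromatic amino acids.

The aromatic amino acids are Phe (F, benzyl), Trp (W, indole), and Tyr (Y, phenol).
Glutamate is not in this group.

False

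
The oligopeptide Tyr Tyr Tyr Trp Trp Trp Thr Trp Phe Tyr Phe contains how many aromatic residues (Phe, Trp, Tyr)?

Matching residues: Tyr1, Tyr2, Tyr3, Trp4, Trp5, Trp6, Trp8, Phe9, Tyr10, Phe11.

10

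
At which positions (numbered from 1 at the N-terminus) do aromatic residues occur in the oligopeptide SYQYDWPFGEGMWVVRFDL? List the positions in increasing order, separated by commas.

2, 4, 6, 8, 13, 17

F, W, and Y each carry an aromatic ring on the side chain.
Matching residues: Y2, Y4, W6, F8, W13, F17.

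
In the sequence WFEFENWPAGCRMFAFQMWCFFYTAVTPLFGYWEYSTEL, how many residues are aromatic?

14

The aromatic amino acids are Phe (F, benzyl), Trp (W, indole), and Tyr (Y, phenol).
Matching residues: W1, F2, F4, W7, F14, F16, W19, F21, F22, Y23, F30, Y32, W33, Y35.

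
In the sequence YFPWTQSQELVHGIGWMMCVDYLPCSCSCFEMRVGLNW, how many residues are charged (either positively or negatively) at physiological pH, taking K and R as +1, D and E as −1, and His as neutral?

4

Charged side chains at pH ~7.4: K, R (positive); D, E (negative).
Matching residues: E9, D21, E31, R33.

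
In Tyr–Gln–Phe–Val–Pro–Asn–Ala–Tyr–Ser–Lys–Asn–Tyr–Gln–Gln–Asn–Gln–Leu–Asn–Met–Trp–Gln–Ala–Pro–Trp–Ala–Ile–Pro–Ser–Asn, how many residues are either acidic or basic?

Acidic: D, E. Basic: H, K, R.
Acidic residues here: none (0).
Basic residues here: Lys10 (1).
The two groups share no amino acid, so total = 0 + 1 = 1.

1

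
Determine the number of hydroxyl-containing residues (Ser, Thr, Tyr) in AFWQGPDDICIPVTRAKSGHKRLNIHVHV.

Matching residues: T14, S18.

2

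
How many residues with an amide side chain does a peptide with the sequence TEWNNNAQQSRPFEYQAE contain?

The amide-side-chain residues are Asn (N) and Gln (Q).
Matching residues: N4, N5, N6, Q8, Q9, Q16.

6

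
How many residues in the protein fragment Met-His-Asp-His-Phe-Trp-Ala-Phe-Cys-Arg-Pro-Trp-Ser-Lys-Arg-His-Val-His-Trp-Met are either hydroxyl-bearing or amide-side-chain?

1

Hydroxyl-bearing: S, T, Y. Amide-side-chain: N, Q.
Hydroxyl-bearing residues here: Ser13 (1).
Amide-side-chain residues here: none (0).
The two groups share no amino acid, so total = 1 + 0 = 1.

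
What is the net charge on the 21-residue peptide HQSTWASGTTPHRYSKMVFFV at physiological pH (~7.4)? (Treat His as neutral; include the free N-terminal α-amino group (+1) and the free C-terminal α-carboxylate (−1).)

At pH ~7.4 the Lys and Arg side chains are protonated (+1), the Asp and Glu side chains are deprotonated (−1), and with His taken as neutral all other side chains carry no charge.
Positive (K, R): R13, K16 → +2.
Negative (D, E): none → −0.
The N-terminus (+1) and C-terminus (−1) cancel.
Net charge = (+2) + (−0) = +2.

+2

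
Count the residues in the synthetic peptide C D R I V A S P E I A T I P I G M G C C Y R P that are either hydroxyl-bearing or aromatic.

Hydroxyl-bearing: S, T, Y. Aromatic: F, W, Y.
Hydroxyl-bearing residues here: S7, T12, Y21 (3).
Aromatic residues here: Y21 (1).
Y is in both groups, so the 1 Y residue must not be double-counted.
Total = 3 + 1 − 1 = 3.

3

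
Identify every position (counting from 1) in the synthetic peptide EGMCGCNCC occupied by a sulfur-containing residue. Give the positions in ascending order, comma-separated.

3, 4, 6, 8, 9

Cysteine (C, thiol) and methionine (M, thioether) are the two sulfur-containing amino acids.
Matching residues: M3, C4, C6, C8, C9.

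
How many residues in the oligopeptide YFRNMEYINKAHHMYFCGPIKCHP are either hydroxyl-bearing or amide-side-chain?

5

Hydroxyl-bearing: S, T, Y. Amide-side-chain: N, Q.
Hydroxyl-bearing residues here: Y1, Y7, Y15 (3).
Amide-side-chain residues here: N4, N9 (2).
The two groups share no amino acid, so total = 3 + 2 = 5.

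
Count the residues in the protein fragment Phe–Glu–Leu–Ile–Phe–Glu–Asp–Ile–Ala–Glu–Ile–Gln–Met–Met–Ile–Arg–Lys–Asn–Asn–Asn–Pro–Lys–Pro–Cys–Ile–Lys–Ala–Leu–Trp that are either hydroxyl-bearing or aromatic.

3

Hydroxyl-bearing: S, T, Y. Aromatic: F, W, Y.
Hydroxyl-bearing residues here: none (0).
Aromatic residues here: Phe1, Phe5, Trp29 (3).
(Y belongs to both groups, but none appear in this sequence.) Total = 0 + 3 = 3.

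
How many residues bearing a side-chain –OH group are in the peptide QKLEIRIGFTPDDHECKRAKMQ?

1

Serine (S), threonine (T), and tyrosine (Y) each carry a hydroxyl group on the side chain.
Matching residues: T10.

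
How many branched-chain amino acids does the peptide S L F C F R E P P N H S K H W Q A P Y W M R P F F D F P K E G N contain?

1

V, L, and I make up the branched-chain aliphatic group.
Matching residues: L2.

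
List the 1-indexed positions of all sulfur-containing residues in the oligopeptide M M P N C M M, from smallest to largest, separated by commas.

1, 2, 5, 6, 7

The sulfur-bearing residues are cysteine (–SH) and methionine (–S–CH₃).
Matching residues: M1, M2, C5, M6, M7.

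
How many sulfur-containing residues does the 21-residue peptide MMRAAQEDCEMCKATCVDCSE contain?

7

The sulfur-bearing residues are cysteine (–SH) and methionine (–S–CH₃).
Matching residues: M1, M2, C9, M11, C12, C16, C19.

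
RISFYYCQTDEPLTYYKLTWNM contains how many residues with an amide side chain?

2

Asparagine (N) and glutamine (Q) have uncharged amide side chains.
Matching residues: Q8, N21.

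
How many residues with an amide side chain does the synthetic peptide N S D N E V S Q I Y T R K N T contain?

The amide-side-chain residues are Asn (N) and Gln (Q).
Matching residues: N1, N4, Q8, N14.

4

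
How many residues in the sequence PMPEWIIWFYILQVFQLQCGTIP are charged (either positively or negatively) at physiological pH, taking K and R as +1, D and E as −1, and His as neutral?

1

Charged side chains at pH ~7.4: K, R (positive); D, E (negative).
Matching residues: E4.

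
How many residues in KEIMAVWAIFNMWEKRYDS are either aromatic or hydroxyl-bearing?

Aromatic: F, W, Y. Hydroxyl-bearing: S, T, Y.
Aromatic residues here: W7, F10, W13, Y17 (4).
Hydroxyl-bearing residues here: Y17, S19 (2).
Y is in both groups, so the 1 Y residue must not be double-counted.
Total = 4 + 2 − 1 = 5.

5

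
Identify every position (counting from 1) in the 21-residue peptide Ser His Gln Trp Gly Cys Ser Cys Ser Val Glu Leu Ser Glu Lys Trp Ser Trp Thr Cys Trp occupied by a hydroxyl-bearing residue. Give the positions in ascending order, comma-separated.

Matching residues: Ser1, Ser7, Ser9, Ser13, Ser17, Thr19.

1, 7, 9, 13, 17, 19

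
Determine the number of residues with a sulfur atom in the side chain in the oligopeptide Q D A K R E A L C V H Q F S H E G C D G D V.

Cysteine (C, thiol) and methionine (M, thioether) are the two sulfur-containing amino acids.
Matching residues: C9, C18.

2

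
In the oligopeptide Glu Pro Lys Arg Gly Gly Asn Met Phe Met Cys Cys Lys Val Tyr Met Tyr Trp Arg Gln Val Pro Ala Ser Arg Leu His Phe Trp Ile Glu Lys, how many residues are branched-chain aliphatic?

The BCAAs are Val, Leu, and Ile — aliphatic side chains with a branch point.
Matching residues: Val14, Val21, Leu26, Ile30.

4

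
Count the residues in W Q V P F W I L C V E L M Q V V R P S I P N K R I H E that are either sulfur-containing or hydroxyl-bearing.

Sulfur-containing: C, M. Hydroxyl-bearing: S, T, Y.
Sulfur-containing residues here: C9, M13 (2).
Hydroxyl-bearing residues here: S19 (1).
The two groups share no amino acid, so total = 2 + 1 = 3.

3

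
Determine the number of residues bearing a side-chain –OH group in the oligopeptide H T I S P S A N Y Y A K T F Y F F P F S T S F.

10

S, T, and Y are the three residues with a side-chain hydroxyl.
Matching residues: T2, S4, S6, Y9, Y10, T13, Y15, S20, T21, S22.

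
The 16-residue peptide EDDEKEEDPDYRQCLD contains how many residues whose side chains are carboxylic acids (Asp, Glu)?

9

Matching residues: E1, D2, D3, E4, E6, E7, D8, D10, D16.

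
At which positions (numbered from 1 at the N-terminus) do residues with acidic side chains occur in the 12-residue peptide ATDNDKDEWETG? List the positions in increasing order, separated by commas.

The acidic residues are Asp (D) and Glu (E), whose side chains end in a carboxylate group.
Matching residues: D3, D5, D7, E8, E10.

3, 5, 7, 8, 10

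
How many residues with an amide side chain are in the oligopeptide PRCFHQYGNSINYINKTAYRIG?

4

Asparagine (N) and glutamine (Q) have uncharged amide side chains.
Matching residues: Q6, N9, N12, N15.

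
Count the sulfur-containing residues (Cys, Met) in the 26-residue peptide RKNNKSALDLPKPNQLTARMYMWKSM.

3

Matching residues: M20, M22, M26.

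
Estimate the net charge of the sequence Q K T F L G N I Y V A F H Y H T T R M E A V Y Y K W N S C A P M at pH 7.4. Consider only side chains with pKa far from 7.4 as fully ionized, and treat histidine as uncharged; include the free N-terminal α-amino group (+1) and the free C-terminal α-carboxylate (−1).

At pH ~7.4 the Lys and Arg side chains are protonated (+1), the Asp and Glu side chains are deprotonated (−1), and with His taken as neutral all other side chains carry no charge.
Positive (K, R): K2, R18, K25 → +3.
Negative (D, E): E20 → −1.
The N-terminus (+1) and C-terminus (−1) cancel.
Net charge = (+3) + (−1) = +2.

+2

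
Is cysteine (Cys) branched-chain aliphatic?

No

V, L, and I make up the branched-chain aliphatic group.
Cysteine is not in this group.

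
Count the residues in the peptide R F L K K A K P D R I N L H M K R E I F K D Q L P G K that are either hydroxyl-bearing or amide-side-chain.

2

Hydroxyl-bearing: S, T, Y. Amide-side-chain: N, Q.
Hydroxyl-bearing residues here: none (0).
Amide-side-chain residues here: N12, Q23 (2).
The two groups share no amino acid, so total = 0 + 2 = 2.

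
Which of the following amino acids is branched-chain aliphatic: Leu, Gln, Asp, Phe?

V, L, and I make up the branched-chain aliphatic group.
Of the listed options, only Leu belongs to this group.

Leu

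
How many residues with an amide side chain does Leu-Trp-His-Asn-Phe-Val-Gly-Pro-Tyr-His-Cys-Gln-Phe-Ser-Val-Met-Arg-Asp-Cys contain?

Asparagine (N) and glutamine (Q) have uncharged amide side chains.
Matching residues: Asn4, Gln12.

2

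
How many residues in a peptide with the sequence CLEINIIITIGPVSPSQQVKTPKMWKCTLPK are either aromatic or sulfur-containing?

Aromatic: F, W, Y. Sulfur-containing: C, M.
Aromatic residues here: W25 (1).
Sulfur-containing residues here: C1, M24, C27 (3).
The two groups share no amino acid, so total = 1 + 3 = 4.

4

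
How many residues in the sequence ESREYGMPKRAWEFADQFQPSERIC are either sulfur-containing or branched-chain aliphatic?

Sulfur-containing: C, M. Branched-chain aliphatic: I, L, V.
Sulfur-containing residues here: M7, C25 (2).
Branched-chain aliphatic residues here: I24 (1).
The two groups share no amino acid, so total = 2 + 1 = 3.

3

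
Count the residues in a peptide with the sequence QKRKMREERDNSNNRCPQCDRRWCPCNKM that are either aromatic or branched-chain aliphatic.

Aromatic: F, W, Y. Branched-chain aliphatic: I, L, V.
Aromatic residues here: W23 (1).
Branched-chain aliphatic residues here: none (0).
The two groups share no amino acid, so total = 1 + 0 = 1.

1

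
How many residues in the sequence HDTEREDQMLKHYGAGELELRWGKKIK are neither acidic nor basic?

Acidic: D, E. Basic: K, R, H. All other residues are neither.
Matching residues: T3, Q8, M9, L10, Y13, G14, A15, G16, L18, L20, W22, G23, I26.

13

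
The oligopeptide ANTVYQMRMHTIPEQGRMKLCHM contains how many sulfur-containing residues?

Cysteine (C, thiol) and methionine (M, thioether) are the two sulfur-containing amino acids.
Matching residues: M7, M9, M18, C21, M23.

5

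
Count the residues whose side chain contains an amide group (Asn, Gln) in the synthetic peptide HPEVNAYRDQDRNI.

3

Matching residues: N5, Q10, N13.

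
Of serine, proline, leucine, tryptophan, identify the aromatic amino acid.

Phenylalanine (F), tryptophan (W), and tyrosine (Y) have aromatic ring side chains.
Of the listed options, only tryptophan belongs to this group.

tryptophan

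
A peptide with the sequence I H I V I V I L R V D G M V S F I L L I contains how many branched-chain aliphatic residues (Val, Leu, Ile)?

13

Matching residues: I1, I3, V4, I5, V6, I7, L8, V10, V14, I17, L18, L19, I20.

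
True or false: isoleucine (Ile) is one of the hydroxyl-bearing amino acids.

False

The –OH-bearing residues are Ser, Thr (aliphatic alcohols), and Tyr (phenol).
Isoleucine is not in this group.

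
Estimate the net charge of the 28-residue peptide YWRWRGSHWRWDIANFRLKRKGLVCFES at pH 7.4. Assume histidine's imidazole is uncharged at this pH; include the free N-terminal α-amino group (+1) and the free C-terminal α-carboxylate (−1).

+5

At pH ~7.4 the Lys and Arg side chains are protonated (+1), the Asp and Glu side chains are deprotonated (−1), and with His taken as neutral all other side chains carry no charge.
Positive (K, R): R3, R5, R10, R17, K19, R20, K21 → +7.
Negative (D, E): D12, E27 → −2.
The N-terminus (+1) and C-terminus (−1) cancel.
Net charge = (+7) + (−2) = +5.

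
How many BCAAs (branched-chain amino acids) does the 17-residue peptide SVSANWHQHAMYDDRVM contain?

Valine (V), leucine (L), and isoleucine (I) are the branched-chain amino acids.
Matching residues: V2, V16.

2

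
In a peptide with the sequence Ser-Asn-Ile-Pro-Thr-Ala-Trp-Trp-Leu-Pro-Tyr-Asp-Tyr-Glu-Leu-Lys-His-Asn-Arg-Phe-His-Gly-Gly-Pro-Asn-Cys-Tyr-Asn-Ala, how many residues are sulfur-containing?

The sulfur-bearing residues are cysteine (–SH) and methionine (–S–CH₃).
Matching residues: Cys26.

1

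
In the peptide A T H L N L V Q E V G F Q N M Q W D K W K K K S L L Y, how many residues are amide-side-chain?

Only N (asparagine) and Q (glutamine) carry a side-chain carboxamide.
Matching residues: N5, Q8, Q13, N14, Q16.

5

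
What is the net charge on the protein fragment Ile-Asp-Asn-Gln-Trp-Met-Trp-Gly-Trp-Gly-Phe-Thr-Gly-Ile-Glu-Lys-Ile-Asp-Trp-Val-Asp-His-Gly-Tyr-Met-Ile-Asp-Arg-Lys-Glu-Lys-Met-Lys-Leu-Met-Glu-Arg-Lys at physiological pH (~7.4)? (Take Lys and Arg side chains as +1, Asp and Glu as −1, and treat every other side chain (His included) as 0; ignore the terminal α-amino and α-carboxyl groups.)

0

Positive (K, R): Lys16, Arg28, Lys29, Lys31, Lys33, Arg37, Lys38 → +7.
Negative (D, E): Asp2, Glu15, Asp18, Asp21, Asp27, Glu30, Glu36 → −7.
Net charge = (+7) + (−7) = 0.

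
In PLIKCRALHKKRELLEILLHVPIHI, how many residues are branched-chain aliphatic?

Valine (V), leucine (L), and isoleucine (I) are the branched-chain amino acids.
Matching residues: L2, I3, L8, L14, L15, I17, L18, L19, V21, I23, I25.

11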